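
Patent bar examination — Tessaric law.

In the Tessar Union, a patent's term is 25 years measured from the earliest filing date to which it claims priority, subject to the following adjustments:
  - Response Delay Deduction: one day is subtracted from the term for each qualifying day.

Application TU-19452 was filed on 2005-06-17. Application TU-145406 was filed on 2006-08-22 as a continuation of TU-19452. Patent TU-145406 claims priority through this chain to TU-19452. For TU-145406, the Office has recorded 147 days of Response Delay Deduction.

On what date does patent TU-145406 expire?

Earliest priority filing: 17 June 2005.
Base term: 17 June 2005 + 25 years → 17 June 2030.
Response Delay Deduction: −147 days → 21 January 2030.

2030-01-21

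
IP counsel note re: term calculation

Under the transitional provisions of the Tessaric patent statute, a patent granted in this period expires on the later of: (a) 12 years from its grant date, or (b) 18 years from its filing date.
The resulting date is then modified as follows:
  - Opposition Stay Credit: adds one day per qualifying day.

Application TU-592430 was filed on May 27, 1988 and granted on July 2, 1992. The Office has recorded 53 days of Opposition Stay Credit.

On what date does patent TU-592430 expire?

July 19, 2006

(a) grant + 12 years → 2 July 2004.
(b) filing + 18 years → 27 May 2006.
Later of the two: 27 May 2006.
Opposition Stay Credit: +53 days → 19 July 2006.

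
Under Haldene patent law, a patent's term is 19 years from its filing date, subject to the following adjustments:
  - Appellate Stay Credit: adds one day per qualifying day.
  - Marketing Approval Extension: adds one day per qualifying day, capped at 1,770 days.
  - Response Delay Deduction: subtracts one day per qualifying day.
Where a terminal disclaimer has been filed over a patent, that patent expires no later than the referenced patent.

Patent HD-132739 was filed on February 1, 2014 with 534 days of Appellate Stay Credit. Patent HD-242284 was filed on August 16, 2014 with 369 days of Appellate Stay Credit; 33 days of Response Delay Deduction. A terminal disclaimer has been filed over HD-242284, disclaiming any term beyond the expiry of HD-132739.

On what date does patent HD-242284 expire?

Natural term of HD-242284:
  Base: filing + 19 years → 16 August 2033.
  Appellate Stay Credit: +369 days → 20 August 2034.
  Response Delay Deduction: −33 days → 18 July 2034.
Expiry of referenced patent HD-132739:
  Base: filing + 19 years → 1 February 2033.
  Appellate Stay Credit: +534 days → 20 July 2034.
Terminal disclaimer: HD-242284 expires on the earlier of 18 July 2034 and 20 July 2034.

July 18, 2034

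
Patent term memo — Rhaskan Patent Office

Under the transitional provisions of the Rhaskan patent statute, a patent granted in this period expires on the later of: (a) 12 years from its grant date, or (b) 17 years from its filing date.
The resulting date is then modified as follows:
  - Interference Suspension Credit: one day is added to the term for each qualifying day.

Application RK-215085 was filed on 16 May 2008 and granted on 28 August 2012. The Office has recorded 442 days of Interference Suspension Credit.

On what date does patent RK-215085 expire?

2026-08-01

(a) grant + 12 years → 28 August 2024.
(b) filing + 17 years → 16 May 2025.
Later of the two: 16 May 2025.
Interference Suspension Credit: +442 days → 1 August 2026.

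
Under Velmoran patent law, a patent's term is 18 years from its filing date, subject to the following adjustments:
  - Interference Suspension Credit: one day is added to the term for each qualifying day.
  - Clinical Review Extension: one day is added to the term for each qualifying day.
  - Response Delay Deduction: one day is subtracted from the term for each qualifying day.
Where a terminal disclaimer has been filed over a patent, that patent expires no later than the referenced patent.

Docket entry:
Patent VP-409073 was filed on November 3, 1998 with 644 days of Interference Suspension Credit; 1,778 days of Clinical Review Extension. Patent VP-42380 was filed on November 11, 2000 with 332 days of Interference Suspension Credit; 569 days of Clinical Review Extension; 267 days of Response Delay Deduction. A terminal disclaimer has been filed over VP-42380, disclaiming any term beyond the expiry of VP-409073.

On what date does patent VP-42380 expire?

Natural term of VP-42380:
  Base: filing + 18 years → 11 November 2018.
  Interference Suspension Credit: +332 days → 9 October 2019.
  Clinical Review Extension: +569 days → 30 April 2021.
  Response Delay Deduction: −267 days → 6 August 2020.
Expiry of referenced patent VP-409073:
  Base: filing + 18 years → 3 November 2016.
  Interference Suspension Credit: +644 days → 9 August 2018.
  Clinical Review Extension: +1778 days → 22 June 2023.
Terminal disclaimer: VP-42380 expires on the earlier of 6 August 2020 and 22 June 2023.

August 6, 2020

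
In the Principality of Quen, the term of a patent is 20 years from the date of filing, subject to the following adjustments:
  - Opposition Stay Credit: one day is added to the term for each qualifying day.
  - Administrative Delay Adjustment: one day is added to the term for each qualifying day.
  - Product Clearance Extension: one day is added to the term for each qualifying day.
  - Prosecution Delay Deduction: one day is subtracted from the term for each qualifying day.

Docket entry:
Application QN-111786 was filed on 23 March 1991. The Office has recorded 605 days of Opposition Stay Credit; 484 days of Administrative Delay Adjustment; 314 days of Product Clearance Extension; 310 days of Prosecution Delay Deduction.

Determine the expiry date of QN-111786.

March 20, 2014

Base term: filing date + 20 years → 23 March 2011.
Opposition Stay Credit: +605 days → 17 November 2012.
Administrative Delay Adjustment: +484 days → 16 March 2014.
Product Clearance Extension: +314 days → 24 January 2015.
Prosecution Delay Deduction: −310 days → 20 March 2014.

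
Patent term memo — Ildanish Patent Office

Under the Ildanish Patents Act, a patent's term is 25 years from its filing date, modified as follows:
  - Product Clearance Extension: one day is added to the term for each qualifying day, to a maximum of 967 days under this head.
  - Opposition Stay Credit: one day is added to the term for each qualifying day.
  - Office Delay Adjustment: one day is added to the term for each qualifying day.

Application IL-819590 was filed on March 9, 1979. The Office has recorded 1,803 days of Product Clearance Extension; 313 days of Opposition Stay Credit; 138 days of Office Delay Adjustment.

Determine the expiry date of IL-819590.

2008-01-26

Base term: filing date + 25 years → 9 March 2004.
Product Clearance Extension: 1803 days claimed exceeds the 967-day cap, so +967 days → 1 November 2006.
Opposition Stay Credit: +313 days → 10 September 2007.
Office Delay Adjustment: +138 days → 26 January 2008.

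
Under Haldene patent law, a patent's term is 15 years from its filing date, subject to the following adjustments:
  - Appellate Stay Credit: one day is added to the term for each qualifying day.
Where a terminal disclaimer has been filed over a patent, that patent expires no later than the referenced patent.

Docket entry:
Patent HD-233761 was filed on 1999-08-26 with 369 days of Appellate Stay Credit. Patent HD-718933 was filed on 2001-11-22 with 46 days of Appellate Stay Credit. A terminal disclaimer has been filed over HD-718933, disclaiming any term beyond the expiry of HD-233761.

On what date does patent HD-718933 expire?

Natural term of HD-718933:
  Base: filing + 15 years → 22 November 2016.
  Appellate Stay Credit: +46 days → 7 January 2017.
Expiry of referenced patent HD-233761:
  Base: filing + 15 years → 26 August 2014.
  Appellate Stay Credit: +369 days → 30 August 2015.
Terminal disclaimer: HD-718933 expires on the earlier of 7 January 2017 and 30 August 2015.

2015-08-30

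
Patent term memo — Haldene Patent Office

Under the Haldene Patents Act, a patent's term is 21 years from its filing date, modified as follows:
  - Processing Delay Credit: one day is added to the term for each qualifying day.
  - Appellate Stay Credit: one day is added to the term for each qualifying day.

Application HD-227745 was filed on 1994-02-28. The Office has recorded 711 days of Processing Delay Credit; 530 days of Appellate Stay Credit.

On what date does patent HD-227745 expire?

Base term: filing date + 21 years → 28 February 2015.
Processing Delay Credit: +711 days → 8 February 2017.
Appellate Stay Credit: +530 days → 23 July 2018.

July 23, 2018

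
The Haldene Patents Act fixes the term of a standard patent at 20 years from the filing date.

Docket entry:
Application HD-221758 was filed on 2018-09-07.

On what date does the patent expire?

September 7, 2038

Filing date + 20 years → 7 September 2038.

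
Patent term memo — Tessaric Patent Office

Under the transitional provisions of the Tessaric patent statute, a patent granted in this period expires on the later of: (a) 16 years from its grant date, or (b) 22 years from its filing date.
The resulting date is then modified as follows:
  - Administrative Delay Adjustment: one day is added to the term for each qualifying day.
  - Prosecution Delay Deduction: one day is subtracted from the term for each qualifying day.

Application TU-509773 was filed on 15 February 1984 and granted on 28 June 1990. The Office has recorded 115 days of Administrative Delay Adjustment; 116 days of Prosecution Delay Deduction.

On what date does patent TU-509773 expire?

(a) grant + 16 years → 28 June 2006.
(b) filing + 22 years → 15 February 2006.
Later of the two: 28 June 2006.
Administrative Delay Adjustment: +115 days → 21 October 2006.
Prosecution Delay Deduction: −116 days → 27 June 2006.

2006-06-27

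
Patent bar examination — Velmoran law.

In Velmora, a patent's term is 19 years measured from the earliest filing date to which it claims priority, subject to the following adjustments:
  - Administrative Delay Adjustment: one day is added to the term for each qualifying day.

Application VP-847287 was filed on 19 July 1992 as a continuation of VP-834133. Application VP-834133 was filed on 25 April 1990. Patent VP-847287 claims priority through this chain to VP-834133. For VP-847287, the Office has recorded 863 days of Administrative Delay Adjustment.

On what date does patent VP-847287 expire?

Earliest priority filing: 25 April 1990.
Base term: 25 April 1990 + 19 years → 25 April 2009.
Administrative Delay Adjustment: +863 days → 5 September 2011.

September 5, 2011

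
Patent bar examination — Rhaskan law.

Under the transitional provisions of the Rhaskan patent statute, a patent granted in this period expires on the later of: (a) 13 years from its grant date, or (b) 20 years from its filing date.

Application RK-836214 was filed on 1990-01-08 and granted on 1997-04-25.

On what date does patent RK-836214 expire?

2010-04-25

(a) grant + 13 years → 25 April 2010.
(b) filing + 20 years → 8 January 2010.
Later of the two: 25 April 2010.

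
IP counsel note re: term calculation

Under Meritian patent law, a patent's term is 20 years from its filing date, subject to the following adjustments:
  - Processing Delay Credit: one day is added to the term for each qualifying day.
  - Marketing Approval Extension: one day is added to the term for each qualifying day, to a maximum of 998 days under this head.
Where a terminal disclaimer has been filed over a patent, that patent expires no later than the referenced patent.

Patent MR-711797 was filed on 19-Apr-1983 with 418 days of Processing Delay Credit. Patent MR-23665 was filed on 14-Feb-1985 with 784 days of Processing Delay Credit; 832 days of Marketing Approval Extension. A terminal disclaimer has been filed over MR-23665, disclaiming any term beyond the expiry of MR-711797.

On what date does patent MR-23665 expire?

2004-06-10

Natural term of MR-23665:
  Base: filing + 20 years → 14 February 2005.
  Processing Delay Credit: +784 days → 9 April 2007.
  Marketing Approval Extension: 832 days (within the 998-day cap) → +832 days → 19 July 2009.
Expiry of referenced patent MR-711797:
  Base: filing + 20 years → 19 April 2003.
  Processing Delay Credit: +418 days → 10 June 2004.
Terminal disclaimer: MR-23665 expires on the earlier of 19 July 2009 and 10 June 2004.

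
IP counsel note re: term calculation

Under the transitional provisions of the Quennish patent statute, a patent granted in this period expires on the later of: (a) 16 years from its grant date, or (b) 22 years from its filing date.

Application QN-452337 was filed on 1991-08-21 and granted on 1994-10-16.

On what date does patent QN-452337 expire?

2013-08-21

(a) grant + 16 years → 16 October 2010.
(b) filing + 22 years → 21 August 2013.
Later of the two: 21 August 2013.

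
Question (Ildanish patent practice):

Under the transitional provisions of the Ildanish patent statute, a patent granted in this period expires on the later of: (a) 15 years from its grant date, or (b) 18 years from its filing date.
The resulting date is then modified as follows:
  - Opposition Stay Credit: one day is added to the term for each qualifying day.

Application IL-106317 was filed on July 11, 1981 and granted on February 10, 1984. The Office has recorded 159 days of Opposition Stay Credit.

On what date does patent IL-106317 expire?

December 17, 1999

(a) grant + 15 years → 10 February 1999.
(b) filing + 18 years → 11 July 1999.
Later of the two: 11 July 1999.
Opposition Stay Credit: +159 days → 17 December 1999.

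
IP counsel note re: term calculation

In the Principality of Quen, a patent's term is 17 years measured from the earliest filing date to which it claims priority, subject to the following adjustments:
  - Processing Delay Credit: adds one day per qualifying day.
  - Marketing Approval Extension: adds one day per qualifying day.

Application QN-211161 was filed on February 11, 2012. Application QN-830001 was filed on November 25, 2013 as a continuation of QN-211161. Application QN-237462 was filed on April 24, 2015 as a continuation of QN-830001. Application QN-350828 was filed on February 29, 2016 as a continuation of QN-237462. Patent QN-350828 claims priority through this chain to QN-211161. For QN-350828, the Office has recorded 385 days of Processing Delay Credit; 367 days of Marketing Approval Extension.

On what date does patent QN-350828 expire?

March 5, 2031

Earliest priority filing: 11 February 2012.
Base term: 11 February 2012 + 17 years → 11 February 2029.
Processing Delay Credit: +385 days → 3 March 2030.
Marketing Approval Extension: +367 days → 5 March 2031.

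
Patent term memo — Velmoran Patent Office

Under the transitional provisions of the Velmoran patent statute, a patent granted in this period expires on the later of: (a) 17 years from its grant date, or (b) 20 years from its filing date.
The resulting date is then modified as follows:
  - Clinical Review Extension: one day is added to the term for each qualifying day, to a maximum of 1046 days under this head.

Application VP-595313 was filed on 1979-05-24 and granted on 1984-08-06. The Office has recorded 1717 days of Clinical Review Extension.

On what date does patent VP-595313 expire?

June 17, 2004

(a) grant + 17 years → 6 August 2001.
(b) filing + 20 years → 24 May 1999.
Later of the two: 6 August 2001.
Clinical Review Extension: 1717 days claimed exceeds the 1046-day cap, so +1046 days → 17 June 2004.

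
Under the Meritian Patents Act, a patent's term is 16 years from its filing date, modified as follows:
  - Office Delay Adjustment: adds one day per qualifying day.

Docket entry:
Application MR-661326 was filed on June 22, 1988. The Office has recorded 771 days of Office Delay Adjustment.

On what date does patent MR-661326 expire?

2006-08-02

Base term: filing date + 16 years → 22 June 2004.
Office Delay Adjustment: +771 days → 2 August 2006.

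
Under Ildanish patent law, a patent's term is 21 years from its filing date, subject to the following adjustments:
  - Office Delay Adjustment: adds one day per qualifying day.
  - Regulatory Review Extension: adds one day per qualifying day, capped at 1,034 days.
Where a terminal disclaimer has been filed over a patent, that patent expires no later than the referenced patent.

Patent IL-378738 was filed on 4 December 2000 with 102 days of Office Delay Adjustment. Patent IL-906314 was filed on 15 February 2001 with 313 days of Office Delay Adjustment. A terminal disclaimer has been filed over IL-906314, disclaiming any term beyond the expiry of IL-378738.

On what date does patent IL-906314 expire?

Natural term of IL-906314:
  Base: filing + 21 years → 15 February 2022.
  Office Delay Adjustment: +313 days → 25 December 2022.
Expiry of referenced patent IL-378738:
  Base: filing + 21 years → 4 December 2021.
  Office Delay Adjustment: +102 days → 16 March 2022.
Terminal disclaimer: IL-906314 expires on the earlier of 25 December 2022 and 16 March 2022.

March 16, 2022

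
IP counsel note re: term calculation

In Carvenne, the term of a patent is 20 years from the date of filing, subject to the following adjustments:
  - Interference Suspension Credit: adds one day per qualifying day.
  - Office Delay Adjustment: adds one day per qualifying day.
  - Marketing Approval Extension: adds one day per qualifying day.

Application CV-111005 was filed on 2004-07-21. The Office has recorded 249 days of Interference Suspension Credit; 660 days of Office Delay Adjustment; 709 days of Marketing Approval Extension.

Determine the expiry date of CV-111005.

Base term: filing date + 20 years → 21 July 2024.
Interference Suspension Credit: +249 days → 27 March 2025.
Office Delay Adjustment: +660 days → 16 January 2027.
Marketing Approval Extension: +709 days → 25 December 2028.

2028-12-25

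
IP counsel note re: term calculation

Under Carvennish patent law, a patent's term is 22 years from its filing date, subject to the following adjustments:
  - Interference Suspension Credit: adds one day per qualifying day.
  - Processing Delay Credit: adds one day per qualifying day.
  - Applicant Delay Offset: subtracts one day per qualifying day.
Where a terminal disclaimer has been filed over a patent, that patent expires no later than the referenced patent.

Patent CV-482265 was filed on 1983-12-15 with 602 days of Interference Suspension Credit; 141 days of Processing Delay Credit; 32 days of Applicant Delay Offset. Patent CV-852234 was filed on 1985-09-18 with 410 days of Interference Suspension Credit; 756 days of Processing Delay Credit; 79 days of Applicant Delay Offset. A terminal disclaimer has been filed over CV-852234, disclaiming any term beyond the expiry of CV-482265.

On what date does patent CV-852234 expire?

2007-11-26

Natural term of CV-852234:
  Base: filing + 22 years → 18 September 2007.
  Interference Suspension Credit: +410 days → 1 November 2008.
  Processing Delay Credit: +756 days → 27 November 2010.
  Applicant Delay Offset: −79 days → 9 September 2010.
Expiry of referenced patent CV-482265:
  Base: filing + 22 years → 15 December 2005.
  Interference Suspension Credit: +602 days → 9 August 2007.
  Processing Delay Credit: +141 days → 28 December 2007.
  Applicant Delay Offset: −32 days → 26 November 2007.
Terminal disclaimer: CV-852234 expires on the earlier of 9 September 2010 and 26 November 2007.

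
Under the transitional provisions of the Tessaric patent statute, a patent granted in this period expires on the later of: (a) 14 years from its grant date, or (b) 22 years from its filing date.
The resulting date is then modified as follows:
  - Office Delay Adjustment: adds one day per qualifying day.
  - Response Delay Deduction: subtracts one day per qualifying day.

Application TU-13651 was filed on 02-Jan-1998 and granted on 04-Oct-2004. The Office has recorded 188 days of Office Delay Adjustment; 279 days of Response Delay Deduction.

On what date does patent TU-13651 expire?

2019-10-03

(a) grant + 14 years → 4 October 2018.
(b) filing + 22 years → 2 January 2020.
Later of the two: 2 January 2020.
Office Delay Adjustment: +188 days → 8 July 2020.
Response Delay Deduction: −279 days → 3 October 2019.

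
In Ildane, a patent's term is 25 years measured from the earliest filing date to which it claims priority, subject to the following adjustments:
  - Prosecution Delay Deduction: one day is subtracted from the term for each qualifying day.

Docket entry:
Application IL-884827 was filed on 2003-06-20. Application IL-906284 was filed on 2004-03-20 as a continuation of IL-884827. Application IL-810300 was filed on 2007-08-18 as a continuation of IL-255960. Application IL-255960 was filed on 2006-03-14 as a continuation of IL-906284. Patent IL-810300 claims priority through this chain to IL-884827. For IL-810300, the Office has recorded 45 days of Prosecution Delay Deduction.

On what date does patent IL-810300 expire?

2028-05-06

Earliest priority filing: 20 June 2003.
Base term: 20 June 2003 + 25 years → 20 June 2028.
Prosecution Delay Deduction: −45 days → 6 May 2028.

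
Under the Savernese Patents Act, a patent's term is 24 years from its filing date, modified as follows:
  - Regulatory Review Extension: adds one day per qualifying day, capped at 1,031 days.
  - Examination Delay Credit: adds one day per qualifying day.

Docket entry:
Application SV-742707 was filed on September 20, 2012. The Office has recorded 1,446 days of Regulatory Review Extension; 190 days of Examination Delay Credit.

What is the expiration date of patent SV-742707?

Base term: filing date + 24 years → 20 September 2036.
Regulatory Review Extension: 1446 days claimed exceeds the 1031-day cap, so +1031 days → 18 July 2039.
Examination Delay Credit: +190 days → 24 January 2040.

January 24, 2040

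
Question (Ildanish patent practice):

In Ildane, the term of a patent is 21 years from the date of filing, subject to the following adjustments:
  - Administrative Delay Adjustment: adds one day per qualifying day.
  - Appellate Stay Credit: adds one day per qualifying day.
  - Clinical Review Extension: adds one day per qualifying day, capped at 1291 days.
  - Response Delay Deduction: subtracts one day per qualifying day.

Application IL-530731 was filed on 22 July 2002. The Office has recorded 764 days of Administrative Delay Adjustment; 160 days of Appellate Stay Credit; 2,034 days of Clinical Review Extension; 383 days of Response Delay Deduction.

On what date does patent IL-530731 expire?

Base term: filing date + 21 years → 22 July 2023.
Administrative Delay Adjustment: +764 days → 24 August 2025.
Appellate Stay Credit: +160 days → 31 January 2026.
Clinical Review Extension: 2034 days claimed exceeds the 1291-day cap, so +1291 days → 14 August 2029.
Response Delay Deduction: −383 days → 27 July 2028.

July 27, 2028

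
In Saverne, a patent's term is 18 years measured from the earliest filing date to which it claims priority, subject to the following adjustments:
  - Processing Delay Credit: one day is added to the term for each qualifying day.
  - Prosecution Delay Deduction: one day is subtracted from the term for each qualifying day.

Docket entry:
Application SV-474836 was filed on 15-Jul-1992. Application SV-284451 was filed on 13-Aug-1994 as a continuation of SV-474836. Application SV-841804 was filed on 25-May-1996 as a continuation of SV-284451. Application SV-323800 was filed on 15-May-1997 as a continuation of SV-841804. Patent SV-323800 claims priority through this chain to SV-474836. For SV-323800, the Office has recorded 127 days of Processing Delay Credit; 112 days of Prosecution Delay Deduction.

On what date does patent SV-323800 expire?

Earliest priority filing: 15 July 1992.
Base term: 15 July 1992 + 18 years → 15 July 2010.
Processing Delay Credit: +127 days → 19 November 2010.
Prosecution Delay Deduction: −112 days → 30 July 2010.

2010-07-30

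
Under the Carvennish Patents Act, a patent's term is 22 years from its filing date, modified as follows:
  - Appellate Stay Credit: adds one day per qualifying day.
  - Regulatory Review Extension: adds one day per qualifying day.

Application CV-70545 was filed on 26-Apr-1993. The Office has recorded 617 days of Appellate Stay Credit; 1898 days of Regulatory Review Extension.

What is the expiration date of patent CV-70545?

March 15, 2022

Base term: filing date + 22 years → 26 April 2015.
Appellate Stay Credit: +617 days → 2 January 2017.
Regulatory Review Extension: +1898 days → 15 March 2022.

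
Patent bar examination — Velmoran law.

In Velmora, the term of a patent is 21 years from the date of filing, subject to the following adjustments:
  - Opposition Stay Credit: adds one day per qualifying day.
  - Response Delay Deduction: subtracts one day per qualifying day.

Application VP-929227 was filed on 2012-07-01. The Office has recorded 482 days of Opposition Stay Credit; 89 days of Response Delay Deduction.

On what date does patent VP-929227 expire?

July 29, 2034

Base term: filing date + 21 years → 1 July 2033.
Opposition Stay Credit: +482 days → 26 October 2034.
Response Delay Deduction: −89 days → 29 July 2034.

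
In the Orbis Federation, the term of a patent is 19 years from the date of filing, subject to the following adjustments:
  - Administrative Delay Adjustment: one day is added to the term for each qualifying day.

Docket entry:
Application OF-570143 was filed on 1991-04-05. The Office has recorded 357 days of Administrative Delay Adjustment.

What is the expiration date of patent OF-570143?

Base term: filing date + 19 years → 5 April 2010.
Administrative Delay Adjustment: +357 days → 28 March 2011.

2011-03-28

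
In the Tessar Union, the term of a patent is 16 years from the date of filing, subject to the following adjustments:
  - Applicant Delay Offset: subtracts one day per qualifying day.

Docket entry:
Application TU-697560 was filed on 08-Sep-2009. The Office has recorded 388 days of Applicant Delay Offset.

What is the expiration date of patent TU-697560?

Base term: filing date + 16 years → 8 September 2025.
Applicant Delay Offset: −388 days → 16 August 2024.

2024-08-16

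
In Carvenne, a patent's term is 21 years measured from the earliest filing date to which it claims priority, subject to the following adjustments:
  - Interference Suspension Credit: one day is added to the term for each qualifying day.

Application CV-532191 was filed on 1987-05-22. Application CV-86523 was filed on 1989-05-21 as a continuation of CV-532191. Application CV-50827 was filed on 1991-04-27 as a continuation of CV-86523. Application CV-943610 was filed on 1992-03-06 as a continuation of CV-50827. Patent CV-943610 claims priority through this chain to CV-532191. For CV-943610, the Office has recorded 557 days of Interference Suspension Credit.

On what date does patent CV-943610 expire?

Earliest priority filing: 22 May 1987.
Base term: 22 May 1987 + 21 years → 22 May 2008.
Interference Suspension Credit: +557 days → 30 November 2009.

November 30, 2009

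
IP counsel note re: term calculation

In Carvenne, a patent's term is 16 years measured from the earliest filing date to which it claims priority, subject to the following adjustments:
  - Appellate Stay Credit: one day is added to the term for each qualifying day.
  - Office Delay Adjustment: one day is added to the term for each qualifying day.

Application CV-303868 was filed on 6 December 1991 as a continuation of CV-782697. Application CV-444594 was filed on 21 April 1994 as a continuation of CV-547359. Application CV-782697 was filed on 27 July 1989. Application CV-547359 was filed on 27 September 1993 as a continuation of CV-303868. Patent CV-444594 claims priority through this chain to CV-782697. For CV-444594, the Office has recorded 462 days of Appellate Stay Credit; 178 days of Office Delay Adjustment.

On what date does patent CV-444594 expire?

Earliest priority filing: 27 July 1989.
Base term: 27 July 1989 + 16 years → 27 July 2005.
Appellate Stay Credit: +462 days → 1 November 2006.
Office Delay Adjustment: +178 days → 28 April 2007.

April 28, 2007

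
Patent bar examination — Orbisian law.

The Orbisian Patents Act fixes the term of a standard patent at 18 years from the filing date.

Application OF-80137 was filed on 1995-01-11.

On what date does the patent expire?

2013-01-11

Filing date + 18 years → 11 January 2013.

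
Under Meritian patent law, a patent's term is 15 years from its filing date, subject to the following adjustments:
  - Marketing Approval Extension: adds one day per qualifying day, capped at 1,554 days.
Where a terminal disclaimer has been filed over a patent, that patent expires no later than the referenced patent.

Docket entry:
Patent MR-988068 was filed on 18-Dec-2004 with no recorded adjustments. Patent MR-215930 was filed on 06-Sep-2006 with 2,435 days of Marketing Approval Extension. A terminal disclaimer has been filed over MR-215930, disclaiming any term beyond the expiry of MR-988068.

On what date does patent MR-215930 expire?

December 18, 2019

Natural term of MR-215930:
  Base: filing + 15 years → 6 September 2021.
  Marketing Approval Extension: 2435 days claimed exceeds the 1554-day cap, so +1554 days → 8 December 2025.
Expiry of referenced patent MR-988068:
  Base: filing + 15 years → 18 December 2019.
Terminal disclaimer: MR-215930 expires on the earlier of 8 December 2025 and 18 December 2019.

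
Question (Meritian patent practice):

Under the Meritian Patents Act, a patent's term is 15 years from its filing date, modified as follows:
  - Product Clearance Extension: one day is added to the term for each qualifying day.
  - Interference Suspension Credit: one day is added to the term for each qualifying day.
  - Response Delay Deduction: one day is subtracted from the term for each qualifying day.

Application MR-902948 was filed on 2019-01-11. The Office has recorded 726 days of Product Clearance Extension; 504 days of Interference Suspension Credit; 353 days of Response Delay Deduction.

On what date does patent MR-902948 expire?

June 6, 2036

Base term: filing date + 15 years → 11 January 2034.
Product Clearance Extension: +726 days → 7 January 2036.
Interference Suspension Credit: +504 days → 25 May 2037.
Response Delay Deduction: −353 days → 6 June 2036.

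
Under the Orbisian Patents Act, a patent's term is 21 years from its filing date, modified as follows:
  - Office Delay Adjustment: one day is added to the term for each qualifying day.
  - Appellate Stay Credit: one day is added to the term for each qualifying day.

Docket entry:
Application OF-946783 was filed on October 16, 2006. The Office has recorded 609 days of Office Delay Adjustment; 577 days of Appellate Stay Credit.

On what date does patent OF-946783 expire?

Base term: filing date + 21 years → 16 October 2027.
Office Delay Adjustment: +609 days → 16 June 2029.
Appellate Stay Credit: +577 days → 14 January 2031.

2031-01-14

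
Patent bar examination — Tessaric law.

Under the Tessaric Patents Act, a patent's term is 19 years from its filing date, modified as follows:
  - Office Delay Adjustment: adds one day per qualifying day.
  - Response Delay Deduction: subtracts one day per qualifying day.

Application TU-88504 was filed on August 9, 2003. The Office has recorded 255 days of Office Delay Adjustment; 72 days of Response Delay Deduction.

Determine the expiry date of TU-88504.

February 8, 2023

Base term: filing date + 19 years → 9 August 2022.
Office Delay Adjustment: +255 days → 21 April 2023.
Response Delay Deduction: −72 days → 8 February 2023.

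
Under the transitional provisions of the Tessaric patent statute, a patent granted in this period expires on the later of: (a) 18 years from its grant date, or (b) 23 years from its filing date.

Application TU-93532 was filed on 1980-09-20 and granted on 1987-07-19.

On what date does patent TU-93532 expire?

(a) grant + 18 years → 19 July 2005.
(b) filing + 23 years → 20 September 2003.
Later of the two: 19 July 2005.

2005-07-19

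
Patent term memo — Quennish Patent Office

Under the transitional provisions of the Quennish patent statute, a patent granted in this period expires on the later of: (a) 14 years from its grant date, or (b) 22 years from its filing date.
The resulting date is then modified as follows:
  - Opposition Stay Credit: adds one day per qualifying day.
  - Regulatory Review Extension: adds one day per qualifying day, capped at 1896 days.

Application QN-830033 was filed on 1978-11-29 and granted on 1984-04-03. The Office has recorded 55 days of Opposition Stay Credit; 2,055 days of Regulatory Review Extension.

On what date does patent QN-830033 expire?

(a) grant + 14 years → 3 April 1998.
(b) filing + 22 years → 29 November 2000.
Later of the two: 29 November 2000.
Opposition Stay Credit: +55 days → 23 January 2001.
Regulatory Review Extension: 2055 days claimed exceeds the 1896-day cap, so +1896 days → 3 April 2006.

2006-04-03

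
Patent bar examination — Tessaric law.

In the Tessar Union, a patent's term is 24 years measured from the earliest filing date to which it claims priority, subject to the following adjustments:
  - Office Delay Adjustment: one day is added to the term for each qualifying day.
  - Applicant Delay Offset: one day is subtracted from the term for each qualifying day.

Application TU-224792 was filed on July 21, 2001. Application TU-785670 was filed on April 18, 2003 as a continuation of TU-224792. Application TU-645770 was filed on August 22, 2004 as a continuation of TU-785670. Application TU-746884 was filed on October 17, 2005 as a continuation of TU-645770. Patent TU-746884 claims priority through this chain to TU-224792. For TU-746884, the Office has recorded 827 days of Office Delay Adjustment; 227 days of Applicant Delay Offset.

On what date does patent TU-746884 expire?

March 13, 2027

Earliest priority filing: 21 July 2001.
Base term: 21 July 2001 + 24 years → 21 July 2025.
Office Delay Adjustment: +827 days → 26 October 2027.
Applicant Delay Offset: −227 days → 13 March 2027.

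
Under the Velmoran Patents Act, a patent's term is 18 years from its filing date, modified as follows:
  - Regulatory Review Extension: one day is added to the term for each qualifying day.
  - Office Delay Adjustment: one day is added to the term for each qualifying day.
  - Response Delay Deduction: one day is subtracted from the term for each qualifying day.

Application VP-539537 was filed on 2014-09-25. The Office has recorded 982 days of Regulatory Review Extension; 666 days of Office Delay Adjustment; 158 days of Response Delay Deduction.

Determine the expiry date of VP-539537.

Base term: filing date + 18 years → 25 September 2032.
Regulatory Review Extension: +982 days → 4 June 2035.
Office Delay Adjustment: +666 days → 31 March 2037.
Response Delay Deduction: −158 days → 24 October 2036.

October 24, 2036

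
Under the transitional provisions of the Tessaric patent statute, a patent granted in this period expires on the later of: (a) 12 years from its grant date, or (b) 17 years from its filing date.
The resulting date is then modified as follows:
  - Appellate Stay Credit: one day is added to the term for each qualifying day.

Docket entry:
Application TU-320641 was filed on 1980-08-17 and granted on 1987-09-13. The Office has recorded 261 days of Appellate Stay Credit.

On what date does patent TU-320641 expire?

2000-05-31

(a) grant + 12 years → 13 September 1999.
(b) filing + 17 years → 17 August 1997.
Later of the two: 13 September 1999.
Appellate Stay Credit: +261 days → 31 May 2000.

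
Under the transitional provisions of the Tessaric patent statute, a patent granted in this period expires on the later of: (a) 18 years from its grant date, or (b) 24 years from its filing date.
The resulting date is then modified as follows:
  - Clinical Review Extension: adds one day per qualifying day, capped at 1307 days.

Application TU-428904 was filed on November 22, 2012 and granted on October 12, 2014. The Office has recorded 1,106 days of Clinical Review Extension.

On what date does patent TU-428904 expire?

2039-12-03

(a) grant + 18 years → 12 October 2032.
(b) filing + 24 years → 22 November 2036.
Later of the two: 22 November 2036.
Clinical Review Extension: 1106 days (within the 1307-day cap) → +1106 days → 3 December 2039.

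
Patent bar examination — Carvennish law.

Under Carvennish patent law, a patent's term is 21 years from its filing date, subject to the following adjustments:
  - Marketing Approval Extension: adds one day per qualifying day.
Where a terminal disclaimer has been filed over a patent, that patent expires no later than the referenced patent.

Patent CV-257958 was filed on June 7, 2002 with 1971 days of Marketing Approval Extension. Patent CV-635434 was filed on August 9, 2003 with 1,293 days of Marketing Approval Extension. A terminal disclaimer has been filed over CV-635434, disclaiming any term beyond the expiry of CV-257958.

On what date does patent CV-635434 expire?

Natural term of CV-635434:
  Base: filing + 21 years → 9 August 2024.
  Marketing Approval Extension: +1293 days → 23 February 2028.
Expiry of referenced patent CV-257958:
  Base: filing + 21 years → 7 June 2023.
  Marketing Approval Extension: +1971 days → 29 October 2028.
Terminal disclaimer: CV-635434 expires on the earlier of 23 February 2028 and 29 October 2028.

2028-02-23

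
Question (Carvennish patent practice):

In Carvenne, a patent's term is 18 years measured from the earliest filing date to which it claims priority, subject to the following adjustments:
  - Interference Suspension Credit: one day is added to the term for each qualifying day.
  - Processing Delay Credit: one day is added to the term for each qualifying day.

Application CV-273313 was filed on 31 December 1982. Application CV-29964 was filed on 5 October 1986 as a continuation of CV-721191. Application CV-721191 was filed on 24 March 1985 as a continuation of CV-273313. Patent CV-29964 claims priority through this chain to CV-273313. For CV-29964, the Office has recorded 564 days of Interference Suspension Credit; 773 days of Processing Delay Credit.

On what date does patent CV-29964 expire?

August 29, 2004

Earliest priority filing: 31 December 1982.
Base term: 31 December 1982 + 18 years → 31 December 2000.
Interference Suspension Credit: +564 days → 18 July 2002.
Processing Delay Credit: +773 days → 29 August 2004.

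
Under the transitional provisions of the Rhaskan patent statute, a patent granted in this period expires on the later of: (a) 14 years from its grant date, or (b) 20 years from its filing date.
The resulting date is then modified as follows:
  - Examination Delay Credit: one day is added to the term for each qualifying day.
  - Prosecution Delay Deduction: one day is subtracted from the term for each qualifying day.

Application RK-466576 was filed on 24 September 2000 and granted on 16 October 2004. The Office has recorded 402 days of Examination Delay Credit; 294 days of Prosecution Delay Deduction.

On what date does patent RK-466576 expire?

(a) grant + 14 years → 16 October 2018.
(b) filing + 20 years → 24 September 2020.
Later of the two: 24 September 2020.
Examination Delay Credit: +402 days → 31 October 2021.
Prosecution Delay Deduction: −294 days → 10 January 2021.

2021-01-10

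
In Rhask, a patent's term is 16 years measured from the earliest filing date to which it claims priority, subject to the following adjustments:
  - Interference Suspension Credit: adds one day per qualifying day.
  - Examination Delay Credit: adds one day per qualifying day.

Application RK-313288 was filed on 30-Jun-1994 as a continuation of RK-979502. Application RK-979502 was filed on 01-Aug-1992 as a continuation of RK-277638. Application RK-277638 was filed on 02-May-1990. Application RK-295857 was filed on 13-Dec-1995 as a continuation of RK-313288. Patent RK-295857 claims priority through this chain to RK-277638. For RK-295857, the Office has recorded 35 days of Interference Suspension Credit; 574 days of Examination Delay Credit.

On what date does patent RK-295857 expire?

Earliest priority filing: 2 May 1990.
Base term: 2 May 1990 + 16 years → 2 May 2006.
Interference Suspension Credit: +35 days → 6 June 2006.
Examination Delay Credit: +574 days → 1 January 2008.

2008-01-01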